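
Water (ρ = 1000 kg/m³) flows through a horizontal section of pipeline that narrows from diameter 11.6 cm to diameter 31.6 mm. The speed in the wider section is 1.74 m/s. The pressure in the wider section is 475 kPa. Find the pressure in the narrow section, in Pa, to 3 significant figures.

Continuity gives A₁v₁ = A₂v₂, so v₂ = (106 cm²)/(7.84 cm²) × 1.74 m/s = 23.4 m/s.
The pipe is horizontal, so Bernoulli reduces to P₁ + ½ρv₁² = P₂ + ½ρv₂².
P₂ = P₁ − ½ρ(v₂² − v₁²) = 475000 − ½·1000·(23.4² − 1.74²) = 475000 − 273000 = 202000 Pa.

202000 Pa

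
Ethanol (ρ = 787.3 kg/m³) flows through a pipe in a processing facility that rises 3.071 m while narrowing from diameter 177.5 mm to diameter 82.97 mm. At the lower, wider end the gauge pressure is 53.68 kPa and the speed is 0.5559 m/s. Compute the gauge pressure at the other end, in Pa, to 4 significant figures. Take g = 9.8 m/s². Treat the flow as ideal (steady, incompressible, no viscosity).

P₂ = 27560 Pa

Continuity gives A₁v₁ = A₂v₂, so v₂ = (247.4 cm²)/(54.07 cm²) × 0.5559 m/s = 2.544 m/s.
Applying Bernoulli between the two ends and solving for P₂: P₂ = P₁ + ½ρ(v₁² − v₂²) − ρgΔh.
P₂ = 53680 + ½·787.3·(0.5559² − 2.544²) − 787.3·9.8·(+3.071) = 53680 + (-2426) − (23690) = 27560 Pa.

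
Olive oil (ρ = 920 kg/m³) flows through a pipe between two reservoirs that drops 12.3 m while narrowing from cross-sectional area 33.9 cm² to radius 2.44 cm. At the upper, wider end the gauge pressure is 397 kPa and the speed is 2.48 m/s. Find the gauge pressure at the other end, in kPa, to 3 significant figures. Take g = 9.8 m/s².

The volume flow rate is constant, so v₂ = (A₁/A₂)v₁ = (33.9/18.7)·2.48 = 4.49 m/s.
Energy conservation along the streamline gives P₂ = P₁ − ½ρ(v₂² − v₁²) − ρg(h₂ − h₁).
P₂ = 397000 + ½·920·(2.48² − 4.49²) − 920·9.8·(−12.3) = 397000 + (-6460) − (-111000) = 501000 Pa.

P₂ = 501 kPa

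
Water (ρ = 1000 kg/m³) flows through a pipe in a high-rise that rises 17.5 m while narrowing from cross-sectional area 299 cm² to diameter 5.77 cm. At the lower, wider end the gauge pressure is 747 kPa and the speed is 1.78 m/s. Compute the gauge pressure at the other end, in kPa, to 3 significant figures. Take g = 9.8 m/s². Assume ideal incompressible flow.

Mass conservation (A₁v₁ = A₂v₂) gives v₂ = 1.78 × 299/26.1 = 20.4 m/s.
Bernoulli: P₁ + ½ρv₁² + ρg h₁ = P₂ + ½ρv₂² + ρg h₂, so P₂ = P₁ + ½ρ(v₁² − v₂²) − ρg(h₂ − h₁).
P₂ = 747000 + ½·1000·(1.78² − 20.4²) − 1000·9.8·(+17.5) = 747000 + (-206000) − (172000) = 370000 Pa.

P₂ = 370 kPa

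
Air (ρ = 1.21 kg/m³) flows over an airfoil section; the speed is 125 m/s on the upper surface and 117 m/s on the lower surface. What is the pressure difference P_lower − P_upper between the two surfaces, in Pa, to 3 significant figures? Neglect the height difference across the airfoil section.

With negligible Δh, P + ½ρv² is constant, so P_low − P_up = ½ρ(v_up² − v_low²).
ΔP = ½·1.21·(125² − 117²) = 1170 Pa.

ΔP ≈ 1170 Pa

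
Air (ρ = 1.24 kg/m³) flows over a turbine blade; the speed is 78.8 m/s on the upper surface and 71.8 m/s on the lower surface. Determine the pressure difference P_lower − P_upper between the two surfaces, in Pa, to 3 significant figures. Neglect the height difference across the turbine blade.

ΔP ≈ 654 Pa

Bernoulli (same height): P_lower − P_upper = ½ρ(v_upper² − v_lower²).
ΔP = ½·1.24·(78.8² − 71.8²) = 654 Pa.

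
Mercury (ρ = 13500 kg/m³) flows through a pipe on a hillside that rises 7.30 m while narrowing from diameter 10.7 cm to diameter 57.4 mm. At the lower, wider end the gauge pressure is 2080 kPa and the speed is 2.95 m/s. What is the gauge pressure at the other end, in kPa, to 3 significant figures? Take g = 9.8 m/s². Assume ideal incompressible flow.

Continuity gives A₁v₁ = A₂v₂, so v₂ = (89.9 cm²)/(25.9 cm²) × 2.95 m/s = 10.3 m/s.
Bernoulli: P₁ + ½ρv₁² + ρg h₁ = P₂ + ½ρv₂² + ρg h₂, so P₂ = P₁ + ½ρ(v₁² − v₂²) − ρg(h₂ − h₁).
P₂ = 2080000 + ½·13500·(2.95² − 10.3²) − 13500·9.8·(+7.30) = 2080000 + (-651000) − (966000) = 464000 Pa.

P₂ ≈ 464 kPa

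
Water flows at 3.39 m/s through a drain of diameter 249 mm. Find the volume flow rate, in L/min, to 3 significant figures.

Q ≈ 9900 L/min

Q = A·v = 0.0487 m² × 3.39 m/s = 0.165 m³/s.
Converting: 0.165 m³/s × 60000 = 9900 L/min.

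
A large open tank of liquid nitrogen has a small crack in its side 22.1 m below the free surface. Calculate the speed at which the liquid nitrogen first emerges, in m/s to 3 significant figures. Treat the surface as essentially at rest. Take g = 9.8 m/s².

v ≈ 20.8 m/s

Torricelli's result v = √(2gh) gives v = √(2·9.8·22.1) = 20.8 m/s.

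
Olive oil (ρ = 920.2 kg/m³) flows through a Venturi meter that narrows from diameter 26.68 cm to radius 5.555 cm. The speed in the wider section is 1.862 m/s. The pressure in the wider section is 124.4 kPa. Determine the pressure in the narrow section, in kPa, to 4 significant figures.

Mass conservation (A₁v₁ = A₂v₂) gives v₂ = 1.862 × 559.1/96.94 = 10.74 m/s.
Along the horizontal streamline, P + ½ρv² is constant.
P₂ = P₁ − ½ρ(v₂² − v₁²) = 124400 − ½·920.2·(10.74² − 1.862²) = 124400 − 51460 = 72940 Pa.

P₂ = 72.94 kPa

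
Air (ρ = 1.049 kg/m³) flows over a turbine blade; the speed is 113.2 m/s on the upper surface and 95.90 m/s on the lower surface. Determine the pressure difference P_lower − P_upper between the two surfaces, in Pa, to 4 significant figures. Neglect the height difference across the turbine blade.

With negligible Δh, P + ½ρv² is constant, so P_low − P_up = ½ρ(v_up² − v_low²).
ΔP = ½·1.049·(113.2² − 95.90²) = 1897 Pa.

ΔP ≈ 1897 Pa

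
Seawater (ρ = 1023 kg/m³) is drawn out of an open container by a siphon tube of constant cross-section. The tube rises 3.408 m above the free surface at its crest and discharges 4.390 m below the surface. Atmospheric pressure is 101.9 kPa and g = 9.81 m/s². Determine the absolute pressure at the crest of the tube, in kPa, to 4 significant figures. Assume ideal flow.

Bernoulli surface→outlet gives ½v² = g·h_out, so v = √(2·9.81·4.390) = 9.281 m/s.
Continuity keeps v the same throughout the tube; from surface to crest, P_atm + 0 = P_top + ½ρv² + ρg·h_top.
P_top = 101900 − ½·1023·9.281² − 1023·9.81·3.408 = 23640 Pa.

P_top = 23.64 kPa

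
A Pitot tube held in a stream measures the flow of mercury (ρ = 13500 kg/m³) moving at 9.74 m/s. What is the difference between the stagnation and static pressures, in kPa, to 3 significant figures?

ΔP ≈ 640 kPa

At the stagnation point the flow is brought to rest, so Bernoulli gives P_stag − P_static = ½ρv².
ΔP = ½·13500·9.74² = 640000 Pa.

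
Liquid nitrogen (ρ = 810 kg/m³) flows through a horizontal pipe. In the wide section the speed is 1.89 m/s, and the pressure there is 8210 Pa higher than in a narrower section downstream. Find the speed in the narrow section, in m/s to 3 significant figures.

Along the level pipe P + ½ρv² is conserved, hence v₂² = v₁² + 2(P₁ − P₂)/ρ.
v₂ = √(1.89² + 2·8210/810) = √(3.57 + 20.3) = 4.88 m/s.

v₂ ≈ 4.88 m/s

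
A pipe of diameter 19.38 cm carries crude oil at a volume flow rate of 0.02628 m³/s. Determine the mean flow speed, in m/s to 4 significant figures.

Q = 0.02628 m³/s = 0.02628 m³/s.
v = Q/A = 0.02628 / 0.02950 = 0.8909 m/s.

0.8909 m/s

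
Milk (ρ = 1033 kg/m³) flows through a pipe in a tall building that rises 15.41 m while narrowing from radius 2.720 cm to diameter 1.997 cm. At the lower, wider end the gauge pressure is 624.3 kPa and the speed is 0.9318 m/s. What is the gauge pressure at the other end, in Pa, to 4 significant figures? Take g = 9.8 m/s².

P₂ ≈ 444100 Pa

The volume flow rate is constant, so v₂ = (A₁/A₂)v₁ = (23.24/3.132)·0.9318 = 6.915 m/s.
Energy conservation along the streamline gives P₂ = P₁ − ½ρ(v₂² − v₁²) − ρg(h₂ − h₁).
P₂ = 624300 + ½·1033·(0.9318² − 6.915²) − 1033·9.8·(+15.41) = 624300 + (-24250) − (156000) = 444100 Pa.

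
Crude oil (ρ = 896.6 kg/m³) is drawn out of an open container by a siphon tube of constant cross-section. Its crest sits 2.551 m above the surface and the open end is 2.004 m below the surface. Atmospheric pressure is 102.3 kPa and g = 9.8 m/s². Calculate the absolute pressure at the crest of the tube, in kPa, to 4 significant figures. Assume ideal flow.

P_top ≈ 62.28 kPa

The outlet speed comes from Torricelli: v = √(2g·2.004) = 6.267 m/s.
With constant cross-section the crest speed equals v; applying Bernoulli from the surface up to the crest, P_top = P_atm − ½ρv² − ρg·h_top.
P_top = 102300 − ½·896.6·6.267² − 896.6·9.8·2.551 = 62280 Pa.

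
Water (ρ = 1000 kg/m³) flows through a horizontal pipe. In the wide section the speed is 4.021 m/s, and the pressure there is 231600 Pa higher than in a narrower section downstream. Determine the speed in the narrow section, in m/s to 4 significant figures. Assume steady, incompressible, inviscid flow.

v₂ = 21.89 m/s

Horizontal Bernoulli: P₁ + ½ρv₁² = P₂ + ½ρv₂², so v₂² = v₁² + 2(P₁ − P₂)/ρ.
v₂ = √(4.021² + 2·231600/1000) = √(16.17 + 463.2) = 21.89 m/s.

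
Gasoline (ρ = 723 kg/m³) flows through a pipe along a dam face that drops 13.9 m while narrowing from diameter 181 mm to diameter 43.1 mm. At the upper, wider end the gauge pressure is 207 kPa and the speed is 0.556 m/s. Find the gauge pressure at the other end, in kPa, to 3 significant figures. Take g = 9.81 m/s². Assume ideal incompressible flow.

P₂ ≈ 271 kPa

Continuity gives A₁v₁ = A₂v₂, so v₂ = (257 cm²)/(14.6 cm²) × 0.556 m/s = 9.81 m/s.
Energy conservation along the streamline gives P₂ = P₁ − ½ρ(v₂² − v₁²) − ρg(h₂ − h₁).
P₂ = 207000 + ½·723·(0.556² − 9.81²) − 723·9.81·(−13.9) = 207000 + (-34600) − (-98600) = 271000 Pa.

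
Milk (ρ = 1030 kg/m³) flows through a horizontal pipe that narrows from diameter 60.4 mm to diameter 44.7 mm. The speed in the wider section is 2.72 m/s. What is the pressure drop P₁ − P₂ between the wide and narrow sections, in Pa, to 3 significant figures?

By continuity, v₂ = v₁·A₁/A₂ = 2.72·(28.7/15.7) = 4.97 m/s.
The pipe is horizontal, so Bernoulli reduces to P₁ + ½ρv₁² = P₂ + ½ρv₂².
P₁ − P₂ = ½·1030·(4.97² − 2.72²) = ½·1030·17.3 = 8890 Pa.

8890 Pa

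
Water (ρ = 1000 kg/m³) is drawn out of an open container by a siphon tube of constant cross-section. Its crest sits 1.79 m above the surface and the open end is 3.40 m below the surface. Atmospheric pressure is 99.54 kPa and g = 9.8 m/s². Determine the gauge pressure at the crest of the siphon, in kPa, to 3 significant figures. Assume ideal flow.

P_gauge = -50.9 kPa

From the surface to the outlet (both open to atmosphere, surface at rest): v = √(2g·h_out) = √(2·9.8·3.40) = 8.16 m/s.
The bore is uniform, so the speed at the crest is the same v. Bernoulli surface→crest: P_atm = P_top + ½ρv² + ρg·h_top.
P_top = 99540 − ½·1000·8.16² − 1000·9.8·1.79 = 48700 Pa. So P_gauge = P_top − P_atm = -50900 Pa.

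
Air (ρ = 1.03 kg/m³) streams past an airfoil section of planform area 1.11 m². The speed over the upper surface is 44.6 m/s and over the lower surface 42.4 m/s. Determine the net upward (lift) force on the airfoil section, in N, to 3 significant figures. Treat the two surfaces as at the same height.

F = 109 N

With equal heights on the two surfaces, Bernoulli gives P_lower − P_upper = ½ρ(v_upper² − v_lower²).
ΔP = ½·1.03·(44.6² − 42.4²) = 98.6 Pa.
Lift = ΔP · A = 98.6 × 1.11 = 109 N.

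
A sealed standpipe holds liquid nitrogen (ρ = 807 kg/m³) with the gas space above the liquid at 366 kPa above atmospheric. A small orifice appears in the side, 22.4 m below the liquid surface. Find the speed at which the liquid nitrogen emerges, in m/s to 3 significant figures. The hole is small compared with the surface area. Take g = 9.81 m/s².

v ≈ 36.7 m/s

Take point 1 at the surface (v₁ ≈ 0) and point 2 at the hole (at atmospheric pressure). Bernoulli: P₁ + ρg h = P_atm + ½ρv₂².
With P₁ − P_atm = 366000 Pa, v₂ = √(2gh + 2ΔP/ρ) = √(2·9.81·22.4 + 2·366000/807) = 36.7 m/s.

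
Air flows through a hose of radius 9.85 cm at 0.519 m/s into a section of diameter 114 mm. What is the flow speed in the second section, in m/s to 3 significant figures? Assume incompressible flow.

By continuity, v₂ = v₁·A₁/A₂ = 0.519·(305/102) = 1.55 m/s.

v₂ ≈ 1.55 m/s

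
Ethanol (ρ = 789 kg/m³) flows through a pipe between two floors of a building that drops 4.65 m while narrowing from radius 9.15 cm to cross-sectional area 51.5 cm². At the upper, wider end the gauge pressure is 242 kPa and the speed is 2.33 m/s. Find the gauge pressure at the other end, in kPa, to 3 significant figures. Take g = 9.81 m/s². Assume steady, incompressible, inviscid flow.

P₂ = 224 kPa

The volume flow rate is constant, so v₂ = (A₁/A₂)v₁ = (263/51.5)·2.33 = 11.9 m/s.
Bernoulli: P₁ + ½ρv₁² + ρg h₁ = P₂ + ½ρv₂² + ρg h₂, so P₂ = P₁ + ½ρ(v₁² − v₂²) − ρg(h₂ − h₁).
P₂ = 242000 + ½·789·(2.33² − 11.9²) − 789·9.81·(−4.65) = 242000 + (-53700) − (-36000) = 224000 Pa.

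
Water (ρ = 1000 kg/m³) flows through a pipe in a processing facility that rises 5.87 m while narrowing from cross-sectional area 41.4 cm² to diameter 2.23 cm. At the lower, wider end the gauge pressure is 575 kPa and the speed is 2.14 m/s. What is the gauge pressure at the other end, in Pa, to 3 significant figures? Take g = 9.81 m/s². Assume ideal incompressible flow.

262000 Pa

Continuity gives A₁v₁ = A₂v₂, so v₂ = (41.4 cm²)/(3.91 cm²) × 2.14 m/s = 22.7 m/s.
Applying Bernoulli between the two ends and solving for P₂: P₂ = P₁ + ½ρ(v₁² − v₂²) − ρgΔh.
P₂ = 575000 + ½·1000·(2.14² − 22.7²) − 1000·9.81·(+5.87) = 575000 + (-255000) − (57600) = 262000 Pa.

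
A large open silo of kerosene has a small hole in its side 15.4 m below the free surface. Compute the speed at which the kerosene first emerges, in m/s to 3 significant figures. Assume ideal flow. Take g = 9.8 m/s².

Bernoulli from surface to hole (P equal, v_surface ≈ 0): v = √(2gh) = √(2×9.8×15.4) = 17.4 m/s.

v ≈ 17.4 m/s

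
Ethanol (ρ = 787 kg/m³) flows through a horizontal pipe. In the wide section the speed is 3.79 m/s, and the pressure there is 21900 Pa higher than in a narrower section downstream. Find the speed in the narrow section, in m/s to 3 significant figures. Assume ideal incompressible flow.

Along the level pipe P + ½ρv² is conserved, hence v₂² = v₁² + 2(P₁ − P₂)/ρ.
v₂ = √(3.79² + 2·21900/787) = √(14.4 + 55.7) = 8.37 m/s.

8.37 m/s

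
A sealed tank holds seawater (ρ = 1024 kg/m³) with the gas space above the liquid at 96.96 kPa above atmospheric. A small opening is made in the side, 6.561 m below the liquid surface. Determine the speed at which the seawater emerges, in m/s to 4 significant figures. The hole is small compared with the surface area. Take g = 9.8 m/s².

v ≈ 17.83 m/s

Take point 1 at the surface (v₁ ≈ 0) and point 2 at the hole (at atmospheric pressure). Bernoulli: P₁ + ρg h = P_atm + ½ρv₂².
With P₁ − P_atm = 96960 Pa, v₂ = √(2gh + 2ΔP/ρ) = √(2·9.8·6.561 + 2·96960/1024) = 17.83 m/s.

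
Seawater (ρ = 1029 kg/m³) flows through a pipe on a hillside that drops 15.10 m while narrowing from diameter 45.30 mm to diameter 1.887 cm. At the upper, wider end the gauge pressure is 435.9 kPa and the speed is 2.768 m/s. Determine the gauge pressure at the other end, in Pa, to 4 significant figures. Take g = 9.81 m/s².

P₂ = 461300 Pa

Continuity gives A₁v₁ = A₂v₂, so v₂ = (16.12 cm²)/(2.797 cm²) × 2.768 m/s = 15.95 m/s.
Bernoulli: P₁ + ½ρv₁² + ρg h₁ = P₂ + ½ρv₂² + ρg h₂, so P₂ = P₁ + ½ρ(v₁² − v₂²) − ρg(h₂ − h₁).
P₂ = 435900 + ½·1029·(2.768² − 15.95²) − 1029·9.81·(−15.10) = 435900 + (-127000) − (-152400) = 461300 Pa.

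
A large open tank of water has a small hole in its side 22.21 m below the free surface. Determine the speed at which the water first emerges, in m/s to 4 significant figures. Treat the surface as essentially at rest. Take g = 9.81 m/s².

20.87 m/s

The surface is effectively still and both ends are open, so ½v² = gh and v = √(2·9.81·22.21) = 20.87 m/s.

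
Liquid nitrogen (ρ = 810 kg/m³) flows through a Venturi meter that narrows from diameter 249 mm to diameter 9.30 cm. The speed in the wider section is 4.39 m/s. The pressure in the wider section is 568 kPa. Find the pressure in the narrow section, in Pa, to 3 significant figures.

The volume flow rate is constant, so v₂ = (A₁/A₂)v₁ = (487/67.9)·4.39 = 31.5 m/s.
With no height change, Bernoulli's equation is P₁ + ½ρv₁² = P₂ + ½ρv₂².
P₂ = P₁ − ½ρ(v₂² − v₁²) = 568000 − ½·810·(31.5² − 4.39²) = 568000 − 393000 = 175000 Pa.

P₂ ≈ 175000 Pa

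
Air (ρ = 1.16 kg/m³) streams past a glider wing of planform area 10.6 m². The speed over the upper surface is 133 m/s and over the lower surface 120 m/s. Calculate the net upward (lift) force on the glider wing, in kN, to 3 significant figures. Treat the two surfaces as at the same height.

F ≈ 20.2 kN

From P + ½ρv² = const at equal height, P_low − P_up = ½ρ(v_up² − v_low²).
ΔP = ½·1.16·(133² − 120²) = 1910 Pa.
Lift = ΔP · A = 1910 × 10.6 = 20200 N.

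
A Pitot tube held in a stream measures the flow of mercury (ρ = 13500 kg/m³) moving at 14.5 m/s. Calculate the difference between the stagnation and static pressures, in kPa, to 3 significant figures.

At the stagnation point the flow is brought to rest, so Bernoulli gives P_stag − P_static = ½ρv².
ΔP = ½·13500·14.5² = 1420000 Pa.

ΔP = 1420 kPa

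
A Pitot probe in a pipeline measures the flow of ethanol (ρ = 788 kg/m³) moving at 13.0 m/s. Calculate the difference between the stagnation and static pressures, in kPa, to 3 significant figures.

ΔP ≈ 66.6 kPa

The dynamic pressure equals the rise in static pressure at the stagnation point: ΔP = ½ρv².
ΔP = ½·788·13.0² = 66600 Pa.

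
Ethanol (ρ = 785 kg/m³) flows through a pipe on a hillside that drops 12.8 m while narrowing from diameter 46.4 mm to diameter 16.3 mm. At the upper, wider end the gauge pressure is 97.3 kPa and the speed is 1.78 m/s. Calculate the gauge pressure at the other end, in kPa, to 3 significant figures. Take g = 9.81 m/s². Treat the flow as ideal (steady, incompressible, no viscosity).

By continuity, v₂ = v₁·A₁/A₂ = 1.78·(16.9/2.09) = 14.4 m/s.
Bernoulli: P₁ + ½ρv₁² + ρg h₁ = P₂ + ½ρv₂² + ρg h₂, so P₂ = P₁ + ½ρ(v₁² − v₂²) − ρg(h₂ − h₁).
P₂ = 97300 + ½·785·(1.78² − 14.4²) − 785·9.81·(−12.8) = 97300 + (-80400) − (-98600) = 115000 Pa.

115 kPa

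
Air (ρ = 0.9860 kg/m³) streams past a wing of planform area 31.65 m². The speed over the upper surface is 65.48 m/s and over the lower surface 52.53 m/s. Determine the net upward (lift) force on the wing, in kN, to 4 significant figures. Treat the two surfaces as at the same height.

From P + ½ρv² = const at equal height, P_low − P_up = ½ρ(v_up² − v_low²).
ΔP = ½·0.9860·(65.48² − 52.53²) = 753.4 Pa.
Lift = ΔP · A = 753.4 × 31.65 = 23850 N.

F ≈ 23.85 kN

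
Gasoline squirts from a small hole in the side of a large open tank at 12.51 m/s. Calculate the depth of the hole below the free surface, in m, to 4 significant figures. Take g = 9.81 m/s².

h = 7.977 m

Torricelli: v = √(2gh), so h = v²/(2g).
h = 12.51²/(2·9.81) = 156.5/19.62 = 7.977 m.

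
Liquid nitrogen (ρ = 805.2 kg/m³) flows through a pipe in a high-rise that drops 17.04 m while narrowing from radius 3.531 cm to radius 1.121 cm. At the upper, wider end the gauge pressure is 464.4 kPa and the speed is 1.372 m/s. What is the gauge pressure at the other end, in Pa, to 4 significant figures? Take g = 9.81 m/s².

P₂ ≈ 525200 Pa

By continuity, v₂ = v₁·A₁/A₂ = 1.372·(39.17/3.948) = 13.61 m/s.
Bernoulli: P₁ + ½ρv₁² + ρg h₁ = P₂ + ½ρv₂² + ρg h₂, so P₂ = P₁ + ½ρ(v₁² − v₂²) − ρg(h₂ − h₁).
P₂ = 464400 + ½·805.2·(1.372² − 13.61²) − 805.2·9.81·(−17.04) = 464400 + (-73840) − (-134600) = 525200 Pa.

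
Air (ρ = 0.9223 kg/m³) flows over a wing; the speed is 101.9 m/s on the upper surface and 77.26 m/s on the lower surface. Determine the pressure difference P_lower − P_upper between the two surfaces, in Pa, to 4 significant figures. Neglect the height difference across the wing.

With negligible Δh, P + ½ρv² is constant, so P_low − P_up = ½ρ(v_up² − v_low²).
ΔP = ½·0.9223·(101.9² − 77.26²) = 2036 Pa.

ΔP ≈ 2036 Pa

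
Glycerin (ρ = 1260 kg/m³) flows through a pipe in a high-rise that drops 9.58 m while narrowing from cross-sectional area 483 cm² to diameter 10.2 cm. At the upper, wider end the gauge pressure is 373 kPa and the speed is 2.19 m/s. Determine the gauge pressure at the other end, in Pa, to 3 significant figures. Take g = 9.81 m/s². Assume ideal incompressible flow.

Mass conservation (A₁v₁ = A₂v₂) gives v₂ = 2.19 × 483/81.7 = 12.9 m/s.
Energy conservation along the streamline gives P₂ = P₁ − ½ρ(v₂² − v₁²) − ρg(h₂ − h₁).
P₂ = 373000 + ½·1260·(2.19² − 12.9²) − 1260·9.81·(−9.58) = 373000 + (-103000) − (-118000) = 389000 Pa.

P₂ = 389000 Pa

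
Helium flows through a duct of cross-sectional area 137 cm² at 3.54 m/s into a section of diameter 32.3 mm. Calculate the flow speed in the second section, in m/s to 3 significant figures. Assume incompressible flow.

59.2 m/s

By continuity, v₂ = v₁·A₁/A₂ = 3.54·(137/8.19) = 59.2 m/s.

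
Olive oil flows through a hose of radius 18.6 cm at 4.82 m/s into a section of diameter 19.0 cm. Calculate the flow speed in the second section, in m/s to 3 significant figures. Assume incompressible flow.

The volume flow rate is constant, so v₂ = (A₁/A₂)v₁ = (1090/284)·4.82 = 18.5 m/s.

18.5 m/s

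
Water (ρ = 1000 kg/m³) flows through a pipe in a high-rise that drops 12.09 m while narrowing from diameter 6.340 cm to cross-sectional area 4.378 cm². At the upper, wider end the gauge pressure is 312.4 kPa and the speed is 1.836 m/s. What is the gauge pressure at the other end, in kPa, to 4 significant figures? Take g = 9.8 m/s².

P₂ ≈ 344.9 kPa

The volume flow rate is constant, so v₂ = (A₁/A₂)v₁ = (31.57/4.378)·1.836 = 13.24 m/s.
Energy conservation along the streamline gives P₂ = P₁ − ½ρ(v₂² − v₁²) − ρg(h₂ − h₁).
P₂ = 312400 + ½·1000·(1.836² − 13.24²) − 1000·9.8·(−12.09) = 312400 + (-85950) − (-118500) = 344900 Pa.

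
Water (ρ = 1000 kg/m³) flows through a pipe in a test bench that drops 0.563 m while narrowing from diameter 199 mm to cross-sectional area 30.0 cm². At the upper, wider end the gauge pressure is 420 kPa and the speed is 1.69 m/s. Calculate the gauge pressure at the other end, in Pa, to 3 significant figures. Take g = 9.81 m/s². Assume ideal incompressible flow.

The volume flow rate is constant, so v₂ = (A₁/A₂)v₁ = (311/30.0)·1.69 = 17.5 m/s.
Energy conservation along the streamline gives P₂ = P₁ − ½ρ(v₂² − v₁²) − ρg(h₂ − h₁).
P₂ = 420000 + ½·1000·(1.69² − 17.5²) − 1000·9.81·(−0.563) = 420000 + (-152000) − (-5520) = 273000 Pa.

P₂ ≈ 273000 Pa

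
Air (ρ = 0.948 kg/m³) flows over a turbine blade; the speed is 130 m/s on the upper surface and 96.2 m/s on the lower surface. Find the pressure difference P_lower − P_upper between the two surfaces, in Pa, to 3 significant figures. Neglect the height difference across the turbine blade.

ΔP ≈ 3620 Pa

With negligible Δh, P + ½ρv² is constant, so P_low − P_up = ½ρ(v_up² − v_low²).
ΔP = ½·0.948·(130² − 96.2²) = 3620 Pa.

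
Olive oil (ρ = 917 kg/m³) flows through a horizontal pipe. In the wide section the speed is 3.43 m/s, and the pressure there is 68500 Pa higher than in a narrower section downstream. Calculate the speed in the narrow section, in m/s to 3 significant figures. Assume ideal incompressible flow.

Horizontal Bernoulli: P₁ + ½ρv₁² = P₂ + ½ρv₂², so v₂² = v₁² + 2(P₁ − P₂)/ρ.
v₂ = √(3.43² + 2·68500/917) = √(11.8 + 149) = 12.7 m/s.

v₂ = 12.7 m/s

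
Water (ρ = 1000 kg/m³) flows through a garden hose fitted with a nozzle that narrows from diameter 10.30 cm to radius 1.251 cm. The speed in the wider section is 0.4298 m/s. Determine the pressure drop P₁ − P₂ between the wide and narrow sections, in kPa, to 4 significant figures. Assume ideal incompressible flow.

Continuity gives A₁v₁ = A₂v₂, so v₂ = (83.32 cm²)/(4.917 cm²) × 0.4298 m/s = 7.284 m/s.
Along the horizontal streamline, P + ½ρv² is constant.
P₁ − P₂ = ½·1000·(7.284² − 0.4298²) = ½·1000·52.87 = 26440 Pa.

26.44 kPa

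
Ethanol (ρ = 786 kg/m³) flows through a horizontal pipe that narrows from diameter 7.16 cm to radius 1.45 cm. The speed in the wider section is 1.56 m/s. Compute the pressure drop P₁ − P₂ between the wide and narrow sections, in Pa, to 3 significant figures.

The volume flow rate is constant, so v₂ = (A₁/A₂)v₁ = (40.3/6.61)·1.56 = 9.51 m/s.
Bernoulli (h₁ = h₂): P₁ − P₂ = ½ρ(v₂² − v₁²).
P₁ − P₂ = ½·786·(9.51² − 1.56²) = ½·786·88.0 = 34600 Pa.

ΔP ≈ 34600 Pa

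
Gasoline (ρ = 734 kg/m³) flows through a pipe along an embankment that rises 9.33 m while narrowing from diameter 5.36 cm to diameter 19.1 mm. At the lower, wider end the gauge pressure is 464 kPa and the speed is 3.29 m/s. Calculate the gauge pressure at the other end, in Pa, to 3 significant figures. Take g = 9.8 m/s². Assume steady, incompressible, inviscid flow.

154000 Pa

Mass conservation (A₁v₁ = A₂v₂) gives v₂ = 3.29 × 22.6/2.87 = 25.9 m/s.
Bernoulli: P₁ + ½ρv₁² + ρg h₁ = P₂ + ½ρv₂² + ρg h₂, so P₂ = P₁ + ½ρ(v₁² − v₂²) − ρg(h₂ − h₁).
P₂ = 464000 + ½·734·(3.29² − 25.9²) − 734·9.8·(+9.33) = 464000 + (-242000) − (67100) = 154000 Pa.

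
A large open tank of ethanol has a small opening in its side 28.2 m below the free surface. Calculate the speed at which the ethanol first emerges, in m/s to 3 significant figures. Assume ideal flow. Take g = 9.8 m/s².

The surface is effectively still and both ends are open, so ½v² = gh and v = √(2·9.8·28.2) = 23.5 m/s.

v = 23.5 m/s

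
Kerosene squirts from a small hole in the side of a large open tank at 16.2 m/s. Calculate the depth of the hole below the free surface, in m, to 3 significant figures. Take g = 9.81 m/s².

h = 13.4 m

Torricelli: v = √(2gh), so h = v²/(2g).
h = 16.2²/(2·9.81) = 262/19.62 = 13.4 m.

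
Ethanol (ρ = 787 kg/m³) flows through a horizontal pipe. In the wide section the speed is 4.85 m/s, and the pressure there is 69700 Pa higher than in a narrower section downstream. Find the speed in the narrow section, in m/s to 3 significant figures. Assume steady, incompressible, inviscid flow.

Horizontal Bernoulli: P₁ + ½ρv₁² = P₂ + ½ρv₂², so v₂² = v₁² + 2(P₁ − P₂)/ρ.
v₂ = √(4.85² + 2·69700/787) = √(23.5 + 177) = 14.2 m/s.

v₂ ≈ 14.2 m/s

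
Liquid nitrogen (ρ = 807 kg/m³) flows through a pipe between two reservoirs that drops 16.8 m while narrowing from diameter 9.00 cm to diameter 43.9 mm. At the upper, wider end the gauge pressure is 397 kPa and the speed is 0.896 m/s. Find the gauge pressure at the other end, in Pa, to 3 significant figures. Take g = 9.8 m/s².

Continuity gives A₁v₁ = A₂v₂, so v₂ = (63.6 cm²)/(15.1 cm²) × 0.896 m/s = 3.77 m/s.
Energy conservation along the streamline gives P₂ = P₁ − ½ρ(v₂² − v₁²) − ρg(h₂ − h₁).
P₂ = 397000 + ½·807·(0.896² − 3.77²) − 807·9.8·(−16.8) = 397000 + (-5400) − (-133000) = 524000 Pa.

P₂ = 524000 Pa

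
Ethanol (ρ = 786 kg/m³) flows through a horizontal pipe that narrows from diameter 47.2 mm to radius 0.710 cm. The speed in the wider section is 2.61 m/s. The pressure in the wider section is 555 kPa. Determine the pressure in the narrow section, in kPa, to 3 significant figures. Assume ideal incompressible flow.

P₂ ≈ 231 kPa

By continuity, v₂ = v₁·A₁/A₂ = 2.61·(17.5/1.58) = 28.8 m/s.
With no height change, Bernoulli's equation is P₁ + ½ρv₁² = P₂ + ½ρv₂².
P₂ = P₁ − ½ρ(v₂² − v₁²) = 555000 − ½·786·(28.8² − 2.61²) = 555000 − 324000 = 231000 Pa.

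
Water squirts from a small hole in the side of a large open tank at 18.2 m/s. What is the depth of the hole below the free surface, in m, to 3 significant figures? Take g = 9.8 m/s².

Inverting v = √(2gh) gives h = v² / 2g.
h = 18.2²/(2·9.8) = 331/19.60 = 16.9 m.

h ≈ 16.9 m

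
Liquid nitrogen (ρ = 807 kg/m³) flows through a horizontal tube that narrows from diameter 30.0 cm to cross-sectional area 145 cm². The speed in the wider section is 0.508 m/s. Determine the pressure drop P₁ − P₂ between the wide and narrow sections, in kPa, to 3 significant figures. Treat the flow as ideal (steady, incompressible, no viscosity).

By continuity, v₂ = v₁·A₁/A₂ = 0.508·(707/145) = 2.48 m/s.
Bernoulli (h₁ = h₂): P₁ − P₂ = ½ρ(v₂² − v₁²).
P₁ − P₂ = ½·807·(2.48² − 0.508²) = ½·807·5.87 = 2370 Pa.

2.37 kPa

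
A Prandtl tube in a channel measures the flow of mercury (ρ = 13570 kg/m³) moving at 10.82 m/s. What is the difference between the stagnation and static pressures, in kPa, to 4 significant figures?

ΔP = 794.3 kPa

Bernoulli between the free stream and the stagnation point: ½ρv² = P_stag − P_static.
ΔP = ½·13570·10.82² = 794300 Pa.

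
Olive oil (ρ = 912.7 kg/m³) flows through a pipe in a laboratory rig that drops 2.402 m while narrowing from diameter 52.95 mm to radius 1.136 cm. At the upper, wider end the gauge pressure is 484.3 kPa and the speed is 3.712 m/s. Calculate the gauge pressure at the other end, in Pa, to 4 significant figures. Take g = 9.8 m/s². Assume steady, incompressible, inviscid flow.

P₂ ≈ 326600 Pa

By continuity, v₂ = v₁·A₁/A₂ = 3.712·(22.02/4.054) = 20.16 m/s.
Bernoulli: P₁ + ½ρv₁² + ρg h₁ = P₂ + ½ρv₂² + ρg h₂, so P₂ = P₁ + ½ρ(v₁² − v₂²) − ρg(h₂ − h₁).
P₂ = 484300 + ½·912.7·(3.712² − 20.16²) − 912.7·9.8·(−2.402) = 484300 + (-179200) − (-21480) = 326600 Pa.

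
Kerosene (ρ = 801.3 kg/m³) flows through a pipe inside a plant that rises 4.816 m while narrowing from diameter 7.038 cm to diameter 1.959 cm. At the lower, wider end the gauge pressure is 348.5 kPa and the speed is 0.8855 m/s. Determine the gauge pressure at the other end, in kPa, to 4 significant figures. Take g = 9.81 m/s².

By continuity, v₂ = v₁·A₁/A₂ = 0.8855·(38.90/3.014) = 11.43 m/s.
Bernoulli: P₁ + ½ρv₁² + ρg h₁ = P₂ + ½ρv₂² + ρg h₂, so P₂ = P₁ + ½ρ(v₁² − v₂²) − ρg(h₂ − h₁).
P₂ = 348500 + ½·801.3·(0.8855² − 11.43²) − 801.3·9.81·(+4.816) = 348500 + (-52020) − (37860) = 258600 Pa.

P₂ ≈ 258.6 kPa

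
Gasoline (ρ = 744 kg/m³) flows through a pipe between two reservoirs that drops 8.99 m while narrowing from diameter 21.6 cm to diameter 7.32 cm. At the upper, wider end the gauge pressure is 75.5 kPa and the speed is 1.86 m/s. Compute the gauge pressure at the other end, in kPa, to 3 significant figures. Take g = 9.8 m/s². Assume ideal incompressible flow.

The volume flow rate is constant, so v₂ = (A₁/A₂)v₁ = (366/42.1)·1.86 = 16.2 m/s.
Energy conservation along the streamline gives P₂ = P₁ − ½ρ(v₂² − v₁²) − ρg(h₂ − h₁).
P₂ = 75500 + ½·744·(1.86² − 16.2²) − 744·9.8·(−8.99) = 75500 + (-96300) − (-65500) = 44800 Pa.

P₂ = 44.8 kPa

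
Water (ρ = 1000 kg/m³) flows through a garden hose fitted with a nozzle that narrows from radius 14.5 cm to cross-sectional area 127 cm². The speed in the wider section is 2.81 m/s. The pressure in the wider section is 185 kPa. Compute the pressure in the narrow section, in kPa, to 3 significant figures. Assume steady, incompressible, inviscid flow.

By continuity, v₂ = v₁·A₁/A₂ = 2.81·(661/127) = 14.6 m/s.
Bernoulli (h₁ = h₂): P₁ − P₂ = ½ρ(v₂² − v₁²).
P₂ = P₁ − ½ρ(v₂² − v₁²) = 185000 − ½·1000·(14.6² − 2.81²) = 185000 − 103000 = 82200 Pa.

P₂ ≈ 82.2 kPa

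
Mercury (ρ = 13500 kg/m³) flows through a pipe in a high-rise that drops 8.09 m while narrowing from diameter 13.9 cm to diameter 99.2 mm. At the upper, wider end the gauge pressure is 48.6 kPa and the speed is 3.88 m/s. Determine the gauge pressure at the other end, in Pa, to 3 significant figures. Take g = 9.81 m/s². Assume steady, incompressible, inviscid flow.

P₂ ≈ 830000 Pa

By continuity, v₂ = v₁·A₁/A₂ = 3.88·(152/77.3) = 7.62 m/s.
Bernoulli: P₁ + ½ρv₁² + ρg h₁ = P₂ + ½ρv₂² + ρg h₂, so P₂ = P₁ + ½ρ(v₁² − v₂²) − ρg(h₂ − h₁).
P₂ = 48600 + ½·13500·(3.88² − 7.62²) − 13500·9.81·(−8.09) = 48600 + (-290000) − (-1070000) = 830000 Pa.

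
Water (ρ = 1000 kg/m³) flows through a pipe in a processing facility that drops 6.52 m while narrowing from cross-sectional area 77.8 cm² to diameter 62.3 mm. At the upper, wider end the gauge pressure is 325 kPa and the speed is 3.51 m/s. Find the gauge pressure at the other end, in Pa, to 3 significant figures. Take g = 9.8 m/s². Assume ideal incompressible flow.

Mass conservation (A₁v₁ = A₂v₂) gives v₂ = 3.51 × 77.8/30.5 = 8.96 m/s.
Applying Bernoulli between the two ends and solving for P₂: P₂ = P₁ + ½ρ(v₁² − v₂²) − ρgΔh.
P₂ = 325000 + ½·1000·(3.51² − 8.96²) − 1000·9.8·(−6.52) = 325000 + (-34000) − (-63900) = 355000 Pa.

P₂ = 355000 Pa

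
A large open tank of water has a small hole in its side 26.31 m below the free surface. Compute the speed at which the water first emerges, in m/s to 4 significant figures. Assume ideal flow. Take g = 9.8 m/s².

With the surface at rest and both surface and jet at atmospheric pressure, Bernoulli gives ρg h = ½ρv², so v = √(2gh) = √(2·9.8·26.31) = 22.71 m/s.

22.71 m/s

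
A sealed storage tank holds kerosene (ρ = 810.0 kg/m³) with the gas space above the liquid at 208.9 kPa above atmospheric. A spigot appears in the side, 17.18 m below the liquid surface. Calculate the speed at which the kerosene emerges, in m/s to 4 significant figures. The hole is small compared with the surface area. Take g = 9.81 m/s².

Take point 1 at the surface (v₁ ≈ 0) and point 2 at the hole (at atmospheric pressure). Bernoulli: P₁ + ρg h = P_atm + ½ρv₂².
With P₁ − P_atm = 208900 Pa, v₂ = √(2gh + 2ΔP/ρ) = √(2·9.81·17.18 + 2·208900/810.0) = 29.20 m/s.

v ≈ 29.20 m/s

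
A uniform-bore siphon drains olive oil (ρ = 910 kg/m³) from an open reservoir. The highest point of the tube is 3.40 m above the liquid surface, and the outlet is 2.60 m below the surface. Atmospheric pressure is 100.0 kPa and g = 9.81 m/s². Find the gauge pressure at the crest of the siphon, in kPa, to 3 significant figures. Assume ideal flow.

-53.6 kPa

Bernoulli surface→outlet gives ½v² = g·h_out, so v = √(2·9.81·2.60) = 7.14 m/s.
With constant cross-section the crest speed equals v; applying Bernoulli from the surface up to the crest, P_top = P_atm − ½ρv² − ρg·h_top.
P_top = 100000 − ½·910·7.14² − 910·9.81·3.40 = 46400 Pa. So P_gauge = P_top − P_atm = -53600 Pa.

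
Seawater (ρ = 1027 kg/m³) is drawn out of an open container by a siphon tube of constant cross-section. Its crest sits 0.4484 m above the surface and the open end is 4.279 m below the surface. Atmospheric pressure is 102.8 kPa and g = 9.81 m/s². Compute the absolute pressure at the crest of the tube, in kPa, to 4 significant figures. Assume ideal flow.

From the surface to the outlet (both open to atmosphere, surface at rest): v = √(2g·h_out) = √(2·9.81·4.279) = 9.163 m/s.
With constant cross-section the crest speed equals v; applying Bernoulli from the surface up to the crest, P_top = P_atm − ½ρv² − ρg·h_top.
P_top = 102800 − ½·1027·9.163² − 1027·9.81·0.4484 = 55170 Pa.

P_top ≈ 55.17 kPa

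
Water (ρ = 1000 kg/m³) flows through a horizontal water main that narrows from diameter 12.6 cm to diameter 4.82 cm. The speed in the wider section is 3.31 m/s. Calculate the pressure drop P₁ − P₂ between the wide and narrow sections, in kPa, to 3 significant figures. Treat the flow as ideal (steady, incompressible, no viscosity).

By continuity, v₂ = v₁·A₁/A₂ = 3.31·(125/18.2) = 22.6 m/s.
The pipe is horizontal, so Bernoulli reduces to P₁ + ½ρv₁² = P₂ + ½ρv₂².
P₁ − P₂ = ½·1000·(22.6² − 3.31²) = ½·1000·501 = 250000 Pa.

ΔP ≈ 250 kPa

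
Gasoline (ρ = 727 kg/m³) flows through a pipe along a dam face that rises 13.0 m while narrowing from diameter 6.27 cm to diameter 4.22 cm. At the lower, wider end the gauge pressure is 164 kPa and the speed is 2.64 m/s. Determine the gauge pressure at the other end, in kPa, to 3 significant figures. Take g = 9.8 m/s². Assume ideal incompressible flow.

P₂ = 61.6 kPa

Mass conservation (A₁v₁ = A₂v₂) gives v₂ = 2.64 × 30.9/14.0 = 5.83 m/s.
Applying Bernoulli between the two ends and solving for P₂: P₂ = P₁ + ½ρ(v₁² − v₂²) − ρgΔh.
P₂ = 164000 + ½·727·(2.64² − 5.83²) − 727·9.8·(+13.0) = 164000 + (-9810) − (92600) = 61600 Pa.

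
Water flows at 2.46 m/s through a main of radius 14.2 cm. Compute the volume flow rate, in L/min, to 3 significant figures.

Q = 9350 L/min

Q = A·v = 0.0633 m² × 2.46 m/s = 0.156 m³/s.
Converting: 0.156 m³/s × 60000 = 9350 L/min.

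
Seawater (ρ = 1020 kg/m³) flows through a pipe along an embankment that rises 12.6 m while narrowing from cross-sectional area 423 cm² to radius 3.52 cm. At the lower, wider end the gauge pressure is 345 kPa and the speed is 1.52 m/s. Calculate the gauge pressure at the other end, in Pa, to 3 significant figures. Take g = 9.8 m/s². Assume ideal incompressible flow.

P₂ ≈ 81100 Pa

Continuity gives A₁v₁ = A₂v₂, so v₂ = (423 cm²)/(38.9 cm²) × 1.52 m/s = 16.5 m/s.
Energy conservation along the streamline gives P₂ = P₁ − ½ρ(v₂² − v₁²) − ρg(h₂ − h₁).
P₂ = 345000 + ½·1020·(1.52² − 16.5²) − 1020·9.8·(+12.6) = 345000 + (-138000) − (126000) = 81100 Pa.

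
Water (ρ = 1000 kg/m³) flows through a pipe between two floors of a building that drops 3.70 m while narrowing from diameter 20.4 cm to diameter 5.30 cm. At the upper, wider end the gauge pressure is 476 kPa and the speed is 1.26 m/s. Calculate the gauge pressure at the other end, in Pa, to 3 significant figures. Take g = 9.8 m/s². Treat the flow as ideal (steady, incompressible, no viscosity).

P₂ = 339000 Pa

The volume flow rate is constant, so v₂ = (A₁/A₂)v₁ = (327/22.1)·1.26 = 18.7 m/s.
Bernoulli: P₁ + ½ρv₁² + ρg h₁ = P₂ + ½ρv₂² + ρg h₂, so P₂ = P₁ + ½ρ(v₁² − v₂²) − ρg(h₂ − h₁).
P₂ = 476000 + ½·1000·(1.26² − 18.7²) − 1000·9.8·(−3.70) = 476000 + (-173000) − (-36300) = 339000 Pa.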